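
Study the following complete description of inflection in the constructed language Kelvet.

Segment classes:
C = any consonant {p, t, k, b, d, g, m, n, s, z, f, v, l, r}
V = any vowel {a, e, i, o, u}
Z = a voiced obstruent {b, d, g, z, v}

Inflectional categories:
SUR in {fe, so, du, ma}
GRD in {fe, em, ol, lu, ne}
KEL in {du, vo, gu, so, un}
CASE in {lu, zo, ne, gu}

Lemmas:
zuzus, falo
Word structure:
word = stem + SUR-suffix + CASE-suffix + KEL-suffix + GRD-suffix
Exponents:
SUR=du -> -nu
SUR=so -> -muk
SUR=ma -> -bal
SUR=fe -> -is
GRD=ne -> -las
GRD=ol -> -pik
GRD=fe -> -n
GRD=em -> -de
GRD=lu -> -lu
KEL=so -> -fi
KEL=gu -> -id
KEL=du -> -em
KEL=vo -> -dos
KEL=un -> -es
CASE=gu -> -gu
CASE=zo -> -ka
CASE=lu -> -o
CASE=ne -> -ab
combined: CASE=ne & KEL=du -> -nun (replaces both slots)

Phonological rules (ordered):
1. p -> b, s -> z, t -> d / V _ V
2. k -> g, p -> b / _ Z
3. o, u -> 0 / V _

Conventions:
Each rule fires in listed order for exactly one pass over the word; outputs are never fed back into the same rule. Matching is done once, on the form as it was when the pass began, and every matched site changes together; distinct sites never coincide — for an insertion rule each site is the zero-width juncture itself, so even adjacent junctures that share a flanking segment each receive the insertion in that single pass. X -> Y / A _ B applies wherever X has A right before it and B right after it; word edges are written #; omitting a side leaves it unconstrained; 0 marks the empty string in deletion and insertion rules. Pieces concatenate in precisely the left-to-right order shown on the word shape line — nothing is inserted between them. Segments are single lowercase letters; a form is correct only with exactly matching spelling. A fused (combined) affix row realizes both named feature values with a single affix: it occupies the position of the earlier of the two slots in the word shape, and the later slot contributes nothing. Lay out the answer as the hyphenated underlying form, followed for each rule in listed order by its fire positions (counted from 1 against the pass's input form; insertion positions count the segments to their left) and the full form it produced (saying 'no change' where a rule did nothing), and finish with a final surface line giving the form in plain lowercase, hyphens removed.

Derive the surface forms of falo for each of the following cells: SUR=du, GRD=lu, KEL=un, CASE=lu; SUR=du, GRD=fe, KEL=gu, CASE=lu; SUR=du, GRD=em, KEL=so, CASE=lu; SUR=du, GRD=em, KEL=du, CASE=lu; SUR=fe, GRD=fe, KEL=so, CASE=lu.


cell SUR=du, GRD=lu, KEL=un, CASE=lu:
underlying: falo-nu-o-es-lu
1. p -> b, s -> z, t -> d / V _ V: no change
2. k -> g, p -> b / _ Z: no change
3. o, u -> 0 / V _: fires at position(s) 7: falonueslu
surface: falonueslu

cell SUR=du, GRD=fe, KEL=gu, CASE=lu:
underlying: falo-nu-o-id-n
1. p -> b, s -> z, t -> d / V _ V: no change
2. k -> g, p -> b / _ Z: no change
3. o, u -> 0 / V _: fires at position(s) 7: falonuidn
surface: falonuidn

cell SUR=du, GRD=em, KEL=so, CASE=lu:
underlying: falo-nu-o-fi-de
1. p -> b, s -> z, t -> d / V _ V: no change
2. k -> g, p -> b / _ Z: no change
3. o, u -> 0 / V _: fires at position(s) 7: falonufide
surface: falonufide

cell SUR=du, GRD=em, KEL=du, CASE=lu:
underlying: falo-nu-o-em-de
1. p -> b, s -> z, t -> d / V _ V: no change
2. k -> g, p -> b / _ Z: no change
3. o, u -> 0 / V _: fires at position(s) 7: falonuemde
surface: falonuemde

cell SUR=fe, GRD=fe, KEL=so, CASE=lu:
underlying: falo-is-o-fi-n
1. p -> b, s -> z, t -> d / V _ V: fires at position(s) 6: faloizofin
2. k -> g, p -> b / _ Z: no change
3. o, u -> 0 / V _: no change
surface: faloizofin


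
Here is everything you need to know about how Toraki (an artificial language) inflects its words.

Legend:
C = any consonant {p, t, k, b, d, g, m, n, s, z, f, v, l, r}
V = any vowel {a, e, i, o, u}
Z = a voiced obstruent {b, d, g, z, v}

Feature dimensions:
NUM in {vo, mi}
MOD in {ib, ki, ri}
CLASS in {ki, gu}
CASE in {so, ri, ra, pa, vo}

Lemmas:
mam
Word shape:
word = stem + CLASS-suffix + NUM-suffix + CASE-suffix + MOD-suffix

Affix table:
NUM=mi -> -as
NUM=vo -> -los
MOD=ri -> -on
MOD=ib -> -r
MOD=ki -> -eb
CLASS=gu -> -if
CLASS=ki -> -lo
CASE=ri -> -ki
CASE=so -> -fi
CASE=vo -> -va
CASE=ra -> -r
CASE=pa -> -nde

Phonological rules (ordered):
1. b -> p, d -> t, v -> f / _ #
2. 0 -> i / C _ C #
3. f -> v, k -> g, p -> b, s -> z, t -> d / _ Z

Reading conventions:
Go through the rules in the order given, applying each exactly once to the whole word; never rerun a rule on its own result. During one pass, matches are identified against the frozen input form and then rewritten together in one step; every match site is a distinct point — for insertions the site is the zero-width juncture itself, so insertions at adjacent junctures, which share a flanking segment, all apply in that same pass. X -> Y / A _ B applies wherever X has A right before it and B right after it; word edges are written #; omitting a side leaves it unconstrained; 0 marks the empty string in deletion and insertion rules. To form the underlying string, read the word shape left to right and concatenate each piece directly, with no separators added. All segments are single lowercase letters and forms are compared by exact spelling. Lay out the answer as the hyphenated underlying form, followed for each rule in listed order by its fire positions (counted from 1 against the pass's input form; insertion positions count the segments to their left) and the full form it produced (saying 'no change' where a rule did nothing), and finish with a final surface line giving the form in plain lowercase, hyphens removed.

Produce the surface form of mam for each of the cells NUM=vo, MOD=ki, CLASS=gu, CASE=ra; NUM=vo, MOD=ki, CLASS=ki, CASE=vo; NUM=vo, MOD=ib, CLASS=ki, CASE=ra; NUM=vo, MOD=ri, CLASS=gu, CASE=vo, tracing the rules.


cell NUM=vo, MOD=ki, CLASS=gu, CASE=ra:
underlying: mam-if-los-r-eb
1. b -> p, d -> t, v -> f / _ #: fires at position(s) 11: mamiflosrep
2. 0 -> i / C _ C #: no change
3. f -> v, k -> g, p -> b, s -> z, t -> d / _ Z: no change
surface: mamiflosrep

cell NUM=vo, MOD=ki, CLASS=ki, CASE=vo:
underlying: mam-lo-los-va-eb
1. b -> p, d -> t, v -> f / _ #: fires at position(s) 12: mamlolosvaep
2. 0 -> i / C _ C #: no change
3. f -> v, k -> g, p -> b, s -> z, t -> d / _ Z: fires at position(s) 8: mamlolozvaep
surface: mamlolozvaep

cell NUM=vo, MOD=ib, CLASS=ki, CASE=ra:
underlying: mam-lo-los-r-r
1. b -> p, d -> t, v -> f / _ #: no change
2. 0 -> i / C _ C #: inserts after position(s) 9: mamlolosrir
3. f -> v, k -> g, p -> b, s -> z, t -> d / _ Z: no change
surface: mamlolosrir

cell NUM=vo, MOD=ri, CLASS=gu, CASE=vo:
underlying: mam-if-los-va-on
1. b -> p, d -> t, v -> f / _ #: no change
2. 0 -> i / C _ C #: no change
3. f -> v, k -> g, p -> b, s -> z, t -> d / _ Z: fires at position(s) 8: mamiflozvaon
surface: mamiflozvaon


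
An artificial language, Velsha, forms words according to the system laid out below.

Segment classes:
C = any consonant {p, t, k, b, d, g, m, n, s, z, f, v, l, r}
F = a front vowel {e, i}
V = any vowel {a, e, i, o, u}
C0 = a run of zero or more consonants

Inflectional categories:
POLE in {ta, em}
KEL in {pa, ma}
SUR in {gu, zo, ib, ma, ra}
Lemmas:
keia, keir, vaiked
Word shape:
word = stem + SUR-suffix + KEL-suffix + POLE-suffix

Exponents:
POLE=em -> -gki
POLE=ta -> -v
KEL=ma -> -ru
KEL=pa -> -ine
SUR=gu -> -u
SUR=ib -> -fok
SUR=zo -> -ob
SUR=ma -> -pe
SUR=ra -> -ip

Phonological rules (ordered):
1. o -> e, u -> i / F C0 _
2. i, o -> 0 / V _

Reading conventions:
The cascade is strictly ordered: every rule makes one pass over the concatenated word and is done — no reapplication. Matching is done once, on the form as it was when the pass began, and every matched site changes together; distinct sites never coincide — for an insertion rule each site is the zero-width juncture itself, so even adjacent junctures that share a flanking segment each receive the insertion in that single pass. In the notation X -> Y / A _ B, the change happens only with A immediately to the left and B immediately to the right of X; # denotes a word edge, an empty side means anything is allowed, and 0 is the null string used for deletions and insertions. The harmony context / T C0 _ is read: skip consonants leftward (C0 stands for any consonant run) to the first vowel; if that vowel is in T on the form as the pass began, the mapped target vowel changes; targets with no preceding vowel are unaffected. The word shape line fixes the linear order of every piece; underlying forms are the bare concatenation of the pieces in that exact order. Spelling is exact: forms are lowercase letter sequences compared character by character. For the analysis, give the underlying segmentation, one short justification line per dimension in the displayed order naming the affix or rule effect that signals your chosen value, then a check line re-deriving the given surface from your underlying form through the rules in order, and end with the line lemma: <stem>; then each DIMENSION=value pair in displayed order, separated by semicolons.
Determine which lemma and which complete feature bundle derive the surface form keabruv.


underlying: keia-ob-ru-v
POLE=ta - signalled by the affix -v
KEL=ma - signalled by the affix -ru
SUR=zo - signalled by the affix -ob
check: keiaobruv -> keiaobruv -> keabruv
lemma: keia; POLE=ta; KEL=ma; SUR=zo


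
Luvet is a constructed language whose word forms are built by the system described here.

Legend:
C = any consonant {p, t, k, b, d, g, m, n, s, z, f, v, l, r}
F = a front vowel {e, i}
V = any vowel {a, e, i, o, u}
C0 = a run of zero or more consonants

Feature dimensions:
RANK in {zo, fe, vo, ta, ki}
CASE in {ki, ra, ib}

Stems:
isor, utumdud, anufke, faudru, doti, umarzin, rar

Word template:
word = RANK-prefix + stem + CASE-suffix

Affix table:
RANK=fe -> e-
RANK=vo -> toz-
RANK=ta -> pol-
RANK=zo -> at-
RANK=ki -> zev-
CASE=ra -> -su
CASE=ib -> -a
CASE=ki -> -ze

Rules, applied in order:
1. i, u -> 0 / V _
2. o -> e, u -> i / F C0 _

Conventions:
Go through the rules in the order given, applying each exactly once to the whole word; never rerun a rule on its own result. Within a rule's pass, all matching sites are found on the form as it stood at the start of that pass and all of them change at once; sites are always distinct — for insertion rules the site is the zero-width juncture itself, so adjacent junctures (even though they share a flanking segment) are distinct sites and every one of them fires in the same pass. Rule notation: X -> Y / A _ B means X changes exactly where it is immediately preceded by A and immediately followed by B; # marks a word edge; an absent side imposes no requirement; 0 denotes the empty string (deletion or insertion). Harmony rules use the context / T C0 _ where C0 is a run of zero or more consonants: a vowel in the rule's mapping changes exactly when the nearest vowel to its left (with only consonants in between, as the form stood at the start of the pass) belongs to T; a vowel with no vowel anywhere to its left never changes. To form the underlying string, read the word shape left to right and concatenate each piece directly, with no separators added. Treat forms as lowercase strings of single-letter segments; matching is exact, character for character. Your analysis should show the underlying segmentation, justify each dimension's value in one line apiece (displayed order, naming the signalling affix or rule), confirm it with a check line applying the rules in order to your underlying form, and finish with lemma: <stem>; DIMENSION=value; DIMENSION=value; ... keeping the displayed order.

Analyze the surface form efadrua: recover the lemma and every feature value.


underlying: e-faudru-a
RANK=fe - signalled by the affix e-
CASE=ib - signalled by the affix -a
check: efaudrua -> efadrua -> efadrua
lemma: faudru; RANK=fe; CASE=ib


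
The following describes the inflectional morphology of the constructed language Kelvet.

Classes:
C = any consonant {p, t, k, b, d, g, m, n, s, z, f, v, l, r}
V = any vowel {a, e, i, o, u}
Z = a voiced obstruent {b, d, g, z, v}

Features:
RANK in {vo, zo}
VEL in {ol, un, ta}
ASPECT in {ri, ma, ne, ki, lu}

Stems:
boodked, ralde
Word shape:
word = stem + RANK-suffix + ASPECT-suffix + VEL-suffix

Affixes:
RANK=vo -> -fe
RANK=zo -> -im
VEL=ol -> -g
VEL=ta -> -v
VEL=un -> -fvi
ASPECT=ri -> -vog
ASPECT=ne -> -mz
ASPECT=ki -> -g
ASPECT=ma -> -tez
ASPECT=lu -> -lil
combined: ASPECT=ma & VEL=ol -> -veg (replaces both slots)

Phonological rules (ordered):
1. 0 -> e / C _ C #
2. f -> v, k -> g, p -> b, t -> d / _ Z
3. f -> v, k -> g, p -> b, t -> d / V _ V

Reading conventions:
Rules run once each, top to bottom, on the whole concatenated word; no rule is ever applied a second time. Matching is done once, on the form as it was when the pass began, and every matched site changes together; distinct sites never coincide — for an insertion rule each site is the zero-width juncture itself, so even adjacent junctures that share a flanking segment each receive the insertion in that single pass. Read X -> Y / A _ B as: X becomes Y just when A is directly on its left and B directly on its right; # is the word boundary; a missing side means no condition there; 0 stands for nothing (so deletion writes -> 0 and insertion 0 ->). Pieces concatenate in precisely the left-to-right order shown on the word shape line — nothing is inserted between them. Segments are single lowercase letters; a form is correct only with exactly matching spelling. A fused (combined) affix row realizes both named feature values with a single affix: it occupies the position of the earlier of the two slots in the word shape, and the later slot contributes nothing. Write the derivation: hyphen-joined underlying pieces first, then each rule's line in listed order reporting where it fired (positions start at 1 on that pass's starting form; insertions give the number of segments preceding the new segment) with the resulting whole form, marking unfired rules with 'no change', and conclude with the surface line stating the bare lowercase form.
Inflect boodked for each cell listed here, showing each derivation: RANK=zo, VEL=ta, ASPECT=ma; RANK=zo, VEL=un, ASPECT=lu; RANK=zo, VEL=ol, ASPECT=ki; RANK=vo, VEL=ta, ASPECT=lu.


cell RANK=zo, VEL=ta, ASPECT=ma:
underlying: boodked-im-tez-v
1. 0 -> e / C _ C #: inserts after position(s) 12: boodkedimtezev
2. f -> v, k -> g, p -> b, t -> d / _ Z: no change
3. f -> v, k -> g, p -> b, t -> d / V _ V: no change
surface: boodkedimtezev

cell RANK=zo, VEL=un, ASPECT=lu:
underlying: boodked-im-lil-fvi
1. 0 -> e / C _ C #: no change
2. f -> v, k -> g, p -> b, t -> d / _ Z: fires at position(s) 13: boodkedimlilvvi
3. f -> v, k -> g, p -> b, t -> d / V _ V: no change
surface: boodkedimlilvvi

cell RANK=zo, VEL=ol, ASPECT=ki:
underlying: boodked-im-g-g
1. 0 -> e / C _ C #: inserts after position(s) 10: boodkedimgeg
2. f -> v, k -> g, p -> b, t -> d / _ Z: no change
3. f -> v, k -> g, p -> b, t -> d / V _ V: no change
surface: boodkedimgeg

cell RANK=vo, VEL=ta, ASPECT=lu:
underlying: boodked-fe-lil-v
1. 0 -> e / C _ C #: inserts after position(s) 12: boodkedfelilev
2. f -> v, k -> g, p -> b, t -> d / _ Z: no change
3. f -> v, k -> g, p -> b, t -> d / V _ V: no change
surface: boodkedfelilev


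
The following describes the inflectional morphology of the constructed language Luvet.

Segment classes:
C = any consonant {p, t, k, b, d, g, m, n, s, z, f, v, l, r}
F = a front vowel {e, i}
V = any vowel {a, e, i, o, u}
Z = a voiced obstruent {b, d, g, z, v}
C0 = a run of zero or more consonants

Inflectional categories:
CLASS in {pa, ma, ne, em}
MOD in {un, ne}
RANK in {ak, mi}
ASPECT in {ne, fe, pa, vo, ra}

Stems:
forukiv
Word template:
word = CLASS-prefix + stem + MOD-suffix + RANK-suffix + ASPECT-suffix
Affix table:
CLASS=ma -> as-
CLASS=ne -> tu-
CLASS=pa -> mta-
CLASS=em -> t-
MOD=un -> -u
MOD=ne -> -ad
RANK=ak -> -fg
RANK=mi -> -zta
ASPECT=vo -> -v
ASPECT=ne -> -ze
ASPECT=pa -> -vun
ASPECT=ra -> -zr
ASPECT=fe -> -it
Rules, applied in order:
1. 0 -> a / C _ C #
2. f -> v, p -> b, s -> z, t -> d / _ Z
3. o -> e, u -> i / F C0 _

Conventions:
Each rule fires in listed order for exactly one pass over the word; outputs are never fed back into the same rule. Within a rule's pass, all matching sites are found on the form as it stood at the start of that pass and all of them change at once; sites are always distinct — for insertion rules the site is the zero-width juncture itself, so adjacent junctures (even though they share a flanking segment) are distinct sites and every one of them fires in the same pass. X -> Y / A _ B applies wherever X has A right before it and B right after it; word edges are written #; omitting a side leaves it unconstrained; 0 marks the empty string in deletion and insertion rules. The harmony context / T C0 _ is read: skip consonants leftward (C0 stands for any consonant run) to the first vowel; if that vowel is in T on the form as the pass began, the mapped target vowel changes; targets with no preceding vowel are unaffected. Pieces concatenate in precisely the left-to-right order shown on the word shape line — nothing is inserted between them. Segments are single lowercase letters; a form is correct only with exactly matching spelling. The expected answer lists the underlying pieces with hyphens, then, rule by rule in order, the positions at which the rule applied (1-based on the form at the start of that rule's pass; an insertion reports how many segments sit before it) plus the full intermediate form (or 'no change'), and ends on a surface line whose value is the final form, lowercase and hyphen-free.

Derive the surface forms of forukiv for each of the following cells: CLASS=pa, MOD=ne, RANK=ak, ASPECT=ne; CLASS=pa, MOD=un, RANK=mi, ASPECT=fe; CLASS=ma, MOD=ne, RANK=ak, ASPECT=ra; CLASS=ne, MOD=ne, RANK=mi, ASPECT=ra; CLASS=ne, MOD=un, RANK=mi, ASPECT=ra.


cell CLASS=pa, MOD=ne, RANK=ak, ASPECT=ne:
underlying: mta-forukiv-ad-fg-ze
1. 0 -> a / C _ C #: no change
2. f -> v, p -> b, s -> z, t -> d / _ Z: fires at position(s) 13: mtaforukivadvgze
3. o -> e, u -> i / F C0 _: no change
surface: mtaforukivadvgze

cell CLASS=pa, MOD=un, RANK=mi, ASPECT=fe:
underlying: mta-forukiv-u-zta-it
1. 0 -> a / C _ C #: no change
2. f -> v, p -> b, s -> z, t -> d / _ Z: no change
3. o -> e, u -> i / F C0 _: fires at position(s) 11: mtaforukiviztait
surface: mtaforukiviztait

cell CLASS=ma, MOD=ne, RANK=ak, ASPECT=ra:
underlying: as-forukiv-ad-fg-zr
1. 0 -> a / C _ C #: inserts after position(s) 14: asforukivadfgzar
2. f -> v, p -> b, s -> z, t -> d / _ Z: fires at position(s) 12: asforukivadvgzar
3. o -> e, u -> i / F C0 _: no change
surface: asforukivadvgzar

cell CLASS=ne, MOD=ne, RANK=mi, ASPECT=ra:
underlying: tu-forukiv-ad-zta-zr
1. 0 -> a / C _ C #: inserts after position(s) 15: tuforukivadztazar
2. f -> v, p -> b, s -> z, t -> d / _ Z: no change
3. o -> e, u -> i / F C0 _: no change
surface: tuforukivadztazar

cell CLASS=ne, MOD=un, RANK=mi, ASPECT=ra:
underlying: tu-forukiv-u-zta-zr
1. 0 -> a / C _ C #: inserts after position(s) 14: tuforukivuztazar
2. f -> v, p -> b, s -> z, t -> d / _ Z: no change
3. o -> e, u -> i / F C0 _: fires at position(s) 10: tuforukiviztazar
surface: tuforukiviztazar


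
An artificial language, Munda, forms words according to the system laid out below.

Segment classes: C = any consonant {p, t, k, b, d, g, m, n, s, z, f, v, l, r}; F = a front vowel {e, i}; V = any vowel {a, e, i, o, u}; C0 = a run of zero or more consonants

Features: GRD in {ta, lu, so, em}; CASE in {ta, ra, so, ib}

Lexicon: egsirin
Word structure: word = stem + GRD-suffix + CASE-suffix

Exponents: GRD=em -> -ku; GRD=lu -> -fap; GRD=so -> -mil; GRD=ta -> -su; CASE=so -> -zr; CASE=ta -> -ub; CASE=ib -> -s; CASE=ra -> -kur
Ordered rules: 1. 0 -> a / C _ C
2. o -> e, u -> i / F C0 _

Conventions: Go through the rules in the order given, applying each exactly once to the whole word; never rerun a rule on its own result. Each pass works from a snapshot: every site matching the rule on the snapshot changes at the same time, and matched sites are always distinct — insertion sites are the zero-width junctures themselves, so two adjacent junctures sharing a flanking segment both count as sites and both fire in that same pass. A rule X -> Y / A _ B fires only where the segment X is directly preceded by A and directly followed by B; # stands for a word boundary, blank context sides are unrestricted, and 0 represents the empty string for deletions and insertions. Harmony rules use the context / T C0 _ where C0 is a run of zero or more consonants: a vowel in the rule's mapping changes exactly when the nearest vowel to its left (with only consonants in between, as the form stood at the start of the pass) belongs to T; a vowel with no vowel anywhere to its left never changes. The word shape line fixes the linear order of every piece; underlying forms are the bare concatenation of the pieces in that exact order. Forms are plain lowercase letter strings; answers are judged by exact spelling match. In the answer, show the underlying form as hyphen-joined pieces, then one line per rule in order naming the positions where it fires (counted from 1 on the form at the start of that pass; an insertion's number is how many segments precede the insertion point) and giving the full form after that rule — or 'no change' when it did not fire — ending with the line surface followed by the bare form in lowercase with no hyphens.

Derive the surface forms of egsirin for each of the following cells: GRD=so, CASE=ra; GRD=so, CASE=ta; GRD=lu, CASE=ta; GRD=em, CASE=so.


cell GRD=so, CASE=ra:
underlying: egsirin-mil-kur
1. 0 -> a / C _ C: inserts after position(s) 2, 7, 10: egasirinamilakur
2. o -> e, u -> i / F C0 _: no change
surface: egasirinamilakur

cell GRD=so, CASE=ta:
underlying: egsirin-mil-ub
1. 0 -> a / C _ C: inserts after position(s) 2, 7: egasirinamilub
2. o -> e, u -> i / F C0 _: fires at position(s) 13: egasirinamilib
surface: egasirinamilib

cell GRD=lu, CASE=ta:
underlying: egsirin-fap-ub
1. 0 -> a / C _ C: inserts after position(s) 2, 7: egasirinafapub
2. o -> e, u -> i / F C0 _: no change
surface: egasirinafapub

cell GRD=em, CASE=so:
underlying: egsirin-ku-zr
1. 0 -> a / C _ C: inserts after position(s) 2, 7, 10: egasirinakuzar
2. o -> e, u -> i / F C0 _: no change
surface: egasirinakuzar


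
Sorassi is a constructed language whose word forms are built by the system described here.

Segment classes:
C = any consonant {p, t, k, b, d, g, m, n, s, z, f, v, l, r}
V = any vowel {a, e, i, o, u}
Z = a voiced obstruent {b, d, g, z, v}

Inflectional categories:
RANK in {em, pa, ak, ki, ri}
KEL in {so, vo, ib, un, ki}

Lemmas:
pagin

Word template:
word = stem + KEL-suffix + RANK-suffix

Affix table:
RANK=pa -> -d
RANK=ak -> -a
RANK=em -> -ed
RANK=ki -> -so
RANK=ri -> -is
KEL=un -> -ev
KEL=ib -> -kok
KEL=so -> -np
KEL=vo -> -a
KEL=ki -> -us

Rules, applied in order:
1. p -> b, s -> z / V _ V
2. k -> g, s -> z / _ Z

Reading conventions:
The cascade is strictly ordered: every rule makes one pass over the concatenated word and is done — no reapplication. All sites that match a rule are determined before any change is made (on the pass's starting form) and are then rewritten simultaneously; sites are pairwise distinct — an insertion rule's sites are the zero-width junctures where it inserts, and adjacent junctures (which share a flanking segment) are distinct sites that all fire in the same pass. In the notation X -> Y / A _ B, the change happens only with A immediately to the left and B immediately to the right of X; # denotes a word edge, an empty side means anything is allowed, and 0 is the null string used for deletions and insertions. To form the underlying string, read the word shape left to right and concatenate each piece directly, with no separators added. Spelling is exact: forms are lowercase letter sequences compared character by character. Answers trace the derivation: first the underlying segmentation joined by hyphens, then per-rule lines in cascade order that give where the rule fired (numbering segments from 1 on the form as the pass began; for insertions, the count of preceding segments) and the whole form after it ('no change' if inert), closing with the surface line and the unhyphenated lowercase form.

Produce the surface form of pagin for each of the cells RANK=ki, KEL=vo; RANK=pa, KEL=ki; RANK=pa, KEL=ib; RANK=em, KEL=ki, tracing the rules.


cell RANK=ki, KEL=vo:
underlying: pagin-a-so
1. p -> b, s -> z / V _ V: fires at position(s) 7: paginazo
2. k -> g, s -> z / _ Z: no change
surface: paginazo

cell RANK=pa, KEL=ki:
underlying: pagin-us-d
1. p -> b, s -> z / V _ V: no change
2. k -> g, s -> z / _ Z: fires at position(s) 7: paginuzd
surface: paginuzd

cell RANK=pa, KEL=ib:
underlying: pagin-kok-d
1. p -> b, s -> z / V _ V: no change
2. k -> g, s -> z / _ Z: fires at position(s) 8: paginkogd
surface: paginkogd

cell RANK=em, KEL=ki:
underlying: pagin-us-ed
1. p -> b, s -> z / V _ V: fires at position(s) 7: paginuzed
2. k -> g, s -> z / _ Z: no change
surface: paginuzed


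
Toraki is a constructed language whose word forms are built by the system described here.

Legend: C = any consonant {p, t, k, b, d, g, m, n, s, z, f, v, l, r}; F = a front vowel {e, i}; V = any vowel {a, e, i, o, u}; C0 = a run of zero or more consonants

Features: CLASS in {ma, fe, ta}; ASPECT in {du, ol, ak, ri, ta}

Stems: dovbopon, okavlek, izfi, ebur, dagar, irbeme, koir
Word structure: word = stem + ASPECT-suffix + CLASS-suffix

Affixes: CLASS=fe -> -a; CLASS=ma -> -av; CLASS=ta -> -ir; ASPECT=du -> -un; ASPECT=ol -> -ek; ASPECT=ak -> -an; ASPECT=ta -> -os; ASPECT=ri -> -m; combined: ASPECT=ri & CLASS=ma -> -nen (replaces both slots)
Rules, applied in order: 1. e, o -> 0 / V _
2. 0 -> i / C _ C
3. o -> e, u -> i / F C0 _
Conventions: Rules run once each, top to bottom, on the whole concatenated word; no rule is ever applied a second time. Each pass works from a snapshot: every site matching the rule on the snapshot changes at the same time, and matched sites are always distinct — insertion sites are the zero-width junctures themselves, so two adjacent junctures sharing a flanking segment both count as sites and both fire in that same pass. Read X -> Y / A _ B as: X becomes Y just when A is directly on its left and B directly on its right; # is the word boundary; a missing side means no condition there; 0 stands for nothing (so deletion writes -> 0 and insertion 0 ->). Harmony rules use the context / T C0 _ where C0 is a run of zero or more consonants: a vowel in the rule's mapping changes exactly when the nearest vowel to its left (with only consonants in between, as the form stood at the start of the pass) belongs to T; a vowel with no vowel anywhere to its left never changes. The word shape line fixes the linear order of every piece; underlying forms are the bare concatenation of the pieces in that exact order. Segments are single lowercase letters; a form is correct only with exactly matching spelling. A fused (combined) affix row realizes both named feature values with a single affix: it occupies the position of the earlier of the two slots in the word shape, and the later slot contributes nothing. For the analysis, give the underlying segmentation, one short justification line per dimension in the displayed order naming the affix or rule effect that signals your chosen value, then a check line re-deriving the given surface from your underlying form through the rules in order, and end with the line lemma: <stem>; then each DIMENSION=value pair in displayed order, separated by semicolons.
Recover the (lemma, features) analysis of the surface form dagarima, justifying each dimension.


underlying: dagar-m-a
CLASS=fe - signalled by the affix -a
ASPECT=ri - signalled by the affix -m
check: dagarma -> dagarma -> dagarima -> dagarima
lemma: dagar; CLASS=fe; ASPECT=ri


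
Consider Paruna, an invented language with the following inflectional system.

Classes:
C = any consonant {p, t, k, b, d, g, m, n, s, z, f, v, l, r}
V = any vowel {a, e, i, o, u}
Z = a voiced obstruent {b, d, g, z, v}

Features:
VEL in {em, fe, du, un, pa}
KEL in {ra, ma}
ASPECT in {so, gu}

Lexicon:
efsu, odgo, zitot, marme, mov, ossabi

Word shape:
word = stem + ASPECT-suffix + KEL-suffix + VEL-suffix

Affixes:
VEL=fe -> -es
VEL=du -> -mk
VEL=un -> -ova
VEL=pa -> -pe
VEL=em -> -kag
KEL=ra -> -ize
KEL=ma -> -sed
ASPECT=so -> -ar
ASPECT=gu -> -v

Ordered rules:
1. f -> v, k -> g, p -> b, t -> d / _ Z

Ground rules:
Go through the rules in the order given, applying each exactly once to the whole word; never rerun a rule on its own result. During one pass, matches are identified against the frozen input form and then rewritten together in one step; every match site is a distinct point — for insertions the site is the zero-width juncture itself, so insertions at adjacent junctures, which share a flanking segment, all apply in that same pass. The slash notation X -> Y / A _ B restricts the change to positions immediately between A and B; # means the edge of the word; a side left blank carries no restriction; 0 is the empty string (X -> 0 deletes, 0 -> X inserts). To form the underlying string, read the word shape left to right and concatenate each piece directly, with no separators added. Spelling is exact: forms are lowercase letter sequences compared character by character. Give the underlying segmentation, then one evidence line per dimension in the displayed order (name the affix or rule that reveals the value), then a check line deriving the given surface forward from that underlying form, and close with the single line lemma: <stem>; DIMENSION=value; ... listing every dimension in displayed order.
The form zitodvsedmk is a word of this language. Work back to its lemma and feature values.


underlying: zitot-v-sed-mk
VEL=du - signalled by the affix -mk
KEL=ma - signalled by the affix -sed
ASPECT=gu - signalled by the affix -v
check: zitotvsedmk -> zitodvsedmk
lemma: zitot; VEL=du; KEL=ma; ASPECT=gu


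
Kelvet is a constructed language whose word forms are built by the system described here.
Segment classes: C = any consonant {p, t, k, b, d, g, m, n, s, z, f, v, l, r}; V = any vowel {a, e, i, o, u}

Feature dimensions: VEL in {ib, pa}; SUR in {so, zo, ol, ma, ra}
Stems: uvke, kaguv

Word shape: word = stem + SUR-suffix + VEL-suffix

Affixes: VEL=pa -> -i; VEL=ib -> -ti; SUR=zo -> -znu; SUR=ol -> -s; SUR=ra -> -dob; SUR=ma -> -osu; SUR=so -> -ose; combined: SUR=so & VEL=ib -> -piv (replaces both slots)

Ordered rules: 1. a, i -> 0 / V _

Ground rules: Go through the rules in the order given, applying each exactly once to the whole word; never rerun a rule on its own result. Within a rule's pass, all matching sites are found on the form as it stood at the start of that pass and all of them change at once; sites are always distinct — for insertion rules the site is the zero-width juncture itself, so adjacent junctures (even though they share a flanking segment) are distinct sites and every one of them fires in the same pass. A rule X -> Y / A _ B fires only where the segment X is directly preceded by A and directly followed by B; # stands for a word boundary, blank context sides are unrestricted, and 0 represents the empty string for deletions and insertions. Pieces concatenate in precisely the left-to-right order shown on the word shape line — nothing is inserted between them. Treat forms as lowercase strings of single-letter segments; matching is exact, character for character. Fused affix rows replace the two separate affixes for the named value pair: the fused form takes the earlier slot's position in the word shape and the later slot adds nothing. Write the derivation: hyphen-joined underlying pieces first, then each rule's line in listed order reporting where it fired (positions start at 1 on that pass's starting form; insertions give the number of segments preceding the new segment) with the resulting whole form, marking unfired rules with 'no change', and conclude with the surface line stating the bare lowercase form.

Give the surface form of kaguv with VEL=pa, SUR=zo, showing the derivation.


underlying: kaguv-znu-i
1. a, i -> 0 / V _: fires at position(s) 9: kaguvznu
surface: kaguvznu


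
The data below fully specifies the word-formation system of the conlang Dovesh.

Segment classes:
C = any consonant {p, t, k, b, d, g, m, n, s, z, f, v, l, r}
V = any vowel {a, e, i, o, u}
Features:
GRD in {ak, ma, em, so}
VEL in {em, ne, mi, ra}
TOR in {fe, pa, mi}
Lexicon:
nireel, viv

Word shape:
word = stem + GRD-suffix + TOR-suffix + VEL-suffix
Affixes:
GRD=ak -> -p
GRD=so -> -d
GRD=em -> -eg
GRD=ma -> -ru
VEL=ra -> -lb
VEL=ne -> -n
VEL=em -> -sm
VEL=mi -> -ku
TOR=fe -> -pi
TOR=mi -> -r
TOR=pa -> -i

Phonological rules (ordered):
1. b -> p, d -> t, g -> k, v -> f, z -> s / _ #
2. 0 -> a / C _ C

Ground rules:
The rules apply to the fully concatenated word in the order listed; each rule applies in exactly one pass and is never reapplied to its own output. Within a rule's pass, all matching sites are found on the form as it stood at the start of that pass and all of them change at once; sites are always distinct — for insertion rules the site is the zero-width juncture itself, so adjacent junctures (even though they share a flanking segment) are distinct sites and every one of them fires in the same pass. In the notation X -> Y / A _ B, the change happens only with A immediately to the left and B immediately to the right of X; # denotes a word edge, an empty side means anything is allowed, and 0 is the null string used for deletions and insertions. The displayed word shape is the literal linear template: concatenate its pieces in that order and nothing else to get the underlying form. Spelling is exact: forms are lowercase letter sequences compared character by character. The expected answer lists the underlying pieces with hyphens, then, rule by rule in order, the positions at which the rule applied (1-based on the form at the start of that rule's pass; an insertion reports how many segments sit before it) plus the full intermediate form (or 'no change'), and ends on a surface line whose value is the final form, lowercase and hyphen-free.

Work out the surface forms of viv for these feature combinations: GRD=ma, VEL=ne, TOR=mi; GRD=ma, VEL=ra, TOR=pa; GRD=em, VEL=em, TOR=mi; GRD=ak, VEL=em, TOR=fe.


cell GRD=ma, VEL=ne, TOR=mi:
underlying: viv-ru-r-n
1. b -> p, d -> t, g -> k, v -> f, z -> s / _ #: no change
2. 0 -> a / C _ C: inserts after position(s) 3, 6: vivaruran
surface: vivaruran

cell GRD=ma, VEL=ra, TOR=pa:
underlying: viv-ru-i-lb
1. b -> p, d -> t, g -> k, v -> f, z -> s / _ #: fires at position(s) 8: vivruilp
2. 0 -> a / C _ C: inserts after position(s) 3, 7: vivaruilap
surface: vivaruilap

cell GRD=em, VEL=em, TOR=mi:
underlying: viv-eg-r-sm
1. b -> p, d -> t, g -> k, v -> f, z -> s / _ #: no change
2. 0 -> a / C _ C: inserts after position(s) 5, 6, 7: vivegarasam
surface: vivegarasam

cell GRD=ak, VEL=em, TOR=fe:
underlying: viv-p-pi-sm
1. b -> p, d -> t, g -> k, v -> f, z -> s / _ #: no change
2. 0 -> a / C _ C: inserts after position(s) 3, 4, 7: vivapapisam
surface: vivapapisam


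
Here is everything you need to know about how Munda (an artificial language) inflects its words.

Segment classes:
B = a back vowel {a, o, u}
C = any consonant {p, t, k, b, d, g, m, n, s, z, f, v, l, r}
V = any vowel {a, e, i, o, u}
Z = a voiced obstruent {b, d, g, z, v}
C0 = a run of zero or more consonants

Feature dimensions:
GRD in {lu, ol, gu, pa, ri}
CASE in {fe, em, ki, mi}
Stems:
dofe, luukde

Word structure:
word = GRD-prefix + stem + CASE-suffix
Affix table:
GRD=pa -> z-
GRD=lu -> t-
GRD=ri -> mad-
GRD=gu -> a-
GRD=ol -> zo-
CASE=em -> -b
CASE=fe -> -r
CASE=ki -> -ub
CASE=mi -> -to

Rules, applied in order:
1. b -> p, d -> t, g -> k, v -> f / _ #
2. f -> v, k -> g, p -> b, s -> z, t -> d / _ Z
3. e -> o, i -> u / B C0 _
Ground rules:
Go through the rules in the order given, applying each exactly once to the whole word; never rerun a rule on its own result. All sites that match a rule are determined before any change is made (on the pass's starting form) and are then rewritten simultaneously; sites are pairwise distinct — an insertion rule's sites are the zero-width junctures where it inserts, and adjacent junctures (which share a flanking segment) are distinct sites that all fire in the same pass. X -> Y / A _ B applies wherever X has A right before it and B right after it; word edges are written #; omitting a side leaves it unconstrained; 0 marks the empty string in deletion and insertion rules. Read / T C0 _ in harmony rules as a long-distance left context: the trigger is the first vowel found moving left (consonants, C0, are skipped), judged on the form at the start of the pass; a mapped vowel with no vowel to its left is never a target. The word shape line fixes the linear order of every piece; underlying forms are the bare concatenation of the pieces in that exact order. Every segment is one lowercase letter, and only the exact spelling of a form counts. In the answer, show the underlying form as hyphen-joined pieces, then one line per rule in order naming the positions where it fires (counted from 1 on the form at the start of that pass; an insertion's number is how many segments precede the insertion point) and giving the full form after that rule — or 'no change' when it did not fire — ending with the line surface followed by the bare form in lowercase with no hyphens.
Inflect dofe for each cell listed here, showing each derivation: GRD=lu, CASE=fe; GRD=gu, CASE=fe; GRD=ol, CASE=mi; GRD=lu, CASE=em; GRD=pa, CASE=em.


cell GRD=lu, CASE=fe:
underlying: t-dofe-r
1. b -> p, d -> t, g -> k, v -> f / _ #: no change
2. f -> v, k -> g, p -> b, s -> z, t -> d / _ Z: fires at position(s) 1: ddofer
3. e -> o, i -> u / B C0 _: fires at position(s) 5: ddofor
surface: ddofor

cell GRD=gu, CASE=fe:
underlying: a-dofe-r
1. b -> p, d -> t, g -> k, v -> f / _ #: no change
2. f -> v, k -> g, p -> b, s -> z, t -> d / _ Z: no change
3. e -> o, i -> u / B C0 _: fires at position(s) 5: adofor
surface: adofor

cell GRD=ol, CASE=mi:
underlying: zo-dofe-to
1. b -> p, d -> t, g -> k, v -> f / _ #: no change
2. f -> v, k -> g, p -> b, s -> z, t -> d / _ Z: no change
3. e -> o, i -> u / B C0 _: fires at position(s) 6: zodofoto
surface: zodofoto

cell GRD=lu, CASE=em:
underlying: t-dofe-b
1. b -> p, d -> t, g -> k, v -> f / _ #: fires at position(s) 6: tdofep
2. f -> v, k -> g, p -> b, s -> z, t -> d / _ Z: fires at position(s) 1: ddofep
3. e -> o, i -> u / B C0 _: fires at position(s) 5: ddofop
surface: ddofop

cell GRD=pa, CASE=em:
underlying: z-dofe-b
1. b -> p, d -> t, g -> k, v -> f / _ #: fires at position(s) 6: zdofep
2. f -> v, k -> g, p -> b, s -> z, t -> d / _ Z: no change
3. e -> o, i -> u / B C0 _: fires at position(s) 5: zdofop
surface: zdofop


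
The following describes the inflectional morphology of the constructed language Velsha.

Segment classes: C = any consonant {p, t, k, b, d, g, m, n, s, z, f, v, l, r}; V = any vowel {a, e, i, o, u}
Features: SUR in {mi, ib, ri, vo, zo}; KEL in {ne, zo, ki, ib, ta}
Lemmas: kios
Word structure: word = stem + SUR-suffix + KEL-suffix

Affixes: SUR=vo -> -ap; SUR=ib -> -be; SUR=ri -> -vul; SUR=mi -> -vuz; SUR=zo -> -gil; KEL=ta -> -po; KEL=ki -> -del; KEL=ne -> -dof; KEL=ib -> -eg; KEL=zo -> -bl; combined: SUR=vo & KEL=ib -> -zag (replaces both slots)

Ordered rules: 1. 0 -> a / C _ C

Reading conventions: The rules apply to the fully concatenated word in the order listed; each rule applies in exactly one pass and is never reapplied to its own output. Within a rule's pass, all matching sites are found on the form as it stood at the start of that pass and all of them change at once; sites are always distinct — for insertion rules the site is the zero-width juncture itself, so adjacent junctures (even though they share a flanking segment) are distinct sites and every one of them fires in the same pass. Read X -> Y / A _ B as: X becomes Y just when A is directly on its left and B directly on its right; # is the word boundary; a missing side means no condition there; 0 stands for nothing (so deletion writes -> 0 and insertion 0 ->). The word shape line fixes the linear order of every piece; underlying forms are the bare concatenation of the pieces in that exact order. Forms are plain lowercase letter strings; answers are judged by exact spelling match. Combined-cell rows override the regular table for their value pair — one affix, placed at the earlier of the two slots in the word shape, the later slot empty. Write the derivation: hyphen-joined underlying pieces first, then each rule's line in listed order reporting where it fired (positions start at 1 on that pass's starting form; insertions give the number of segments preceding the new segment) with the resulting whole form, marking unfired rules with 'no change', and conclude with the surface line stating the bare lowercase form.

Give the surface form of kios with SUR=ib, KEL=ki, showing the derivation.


underlying: kios-be-del
1. 0 -> a / C _ C: inserts after position(s) 4: kiosabedel
surface: kiosabedel
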